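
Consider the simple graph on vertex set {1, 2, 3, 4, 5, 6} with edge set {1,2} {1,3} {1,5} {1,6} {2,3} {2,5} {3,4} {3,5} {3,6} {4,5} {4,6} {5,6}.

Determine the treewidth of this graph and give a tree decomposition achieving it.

Treewidth 3.
Bags: B1 = {1, 2, 3, 5}  B2 = {1, 3, 5, 6}  B3 = {3, 4, 5, 6}
Tree: B1–B2, B2–B3

Every bag has size at most 4, so the width is 4 − 1 = 3 and tw(G) ≤ 3. On the other hand G contains the 4-clique {1, 2, 3, 5}. A clique must lie in a single bag of any decomposition, so no decomposition can have width below 3. The upper and lower bounds meet at 3, so that is the treewidth.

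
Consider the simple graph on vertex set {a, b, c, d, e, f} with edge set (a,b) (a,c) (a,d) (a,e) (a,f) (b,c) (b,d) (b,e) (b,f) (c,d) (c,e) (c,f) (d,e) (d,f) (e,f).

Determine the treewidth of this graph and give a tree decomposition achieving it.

With just one bag of size 6, the width is 6 − 1 = 5, so tw(G) ≤ 5. For the lower bound, the 6 vertices {a, b, c, d, e, f} are pairwise adjacent, and any tree decomposition puts a clique entirely inside one bag — forcing width ≥ 5. Hence tw(G) = 5 exactly.

Treewidth 5.
Bags: B1 = {a, b, c, d, e, f}
Tree: (single bag)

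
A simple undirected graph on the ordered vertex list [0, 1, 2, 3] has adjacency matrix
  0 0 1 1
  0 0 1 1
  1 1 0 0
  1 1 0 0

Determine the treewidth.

2

A width-2 tree decomposition is:
Bags: B1 = {0, 2, 3}  B2 = {1, 2, 3}
Tree: B1–B2
The largest bag has 3 vertices, giving width 2; this decomposition certifies tw(G) ≤ 2. For the lower bound, G contains the cycle 3–0–2–1–3, so G is not a forest; only forests have treewidth ≤ 1, hence tw(G) ≥ 2. Combining the bounds, tw(G) = 2.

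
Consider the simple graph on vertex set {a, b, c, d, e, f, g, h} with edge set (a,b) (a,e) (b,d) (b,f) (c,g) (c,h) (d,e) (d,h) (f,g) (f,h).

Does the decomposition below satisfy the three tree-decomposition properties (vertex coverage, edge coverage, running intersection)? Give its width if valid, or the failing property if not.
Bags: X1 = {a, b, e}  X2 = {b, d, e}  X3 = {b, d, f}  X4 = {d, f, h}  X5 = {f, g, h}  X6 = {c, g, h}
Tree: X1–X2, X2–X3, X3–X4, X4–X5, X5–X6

Checking the three conditions: (i) the bags cover all of {a, b, c, d, e, f, g, h}; (ii) for each edge, some bag contains both endpoints; (iii) the bags containing any fixed vertex form a subtree. All hold, so the decomposition is valid with width 3 − 1 = 2.

Yes; width 2.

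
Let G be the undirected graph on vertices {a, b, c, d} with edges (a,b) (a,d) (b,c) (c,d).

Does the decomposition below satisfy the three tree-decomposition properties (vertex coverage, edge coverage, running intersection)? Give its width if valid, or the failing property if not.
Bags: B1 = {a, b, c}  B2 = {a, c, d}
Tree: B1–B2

Yes; width 2.

Every vertex of G appears in some bag (union = {a, b, c, d}); every edge is covered by a bag; and for each vertex v the set of bags containing v is connected in the bag tree. The decomposition is therefore valid. The largest bag has 3 vertices, so the width is 2.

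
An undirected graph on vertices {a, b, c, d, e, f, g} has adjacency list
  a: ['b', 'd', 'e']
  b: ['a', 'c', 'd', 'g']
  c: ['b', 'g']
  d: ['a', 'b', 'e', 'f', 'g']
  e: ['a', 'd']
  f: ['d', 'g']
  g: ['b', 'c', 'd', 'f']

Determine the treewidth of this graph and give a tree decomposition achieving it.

The largest bag has 3 vertices, giving width 2; this decomposition certifies tw(G) ≤ 2. Conversely, {d, f, g} is a clique of size 3, and the vertices of any clique must share a bag in every tree decomposition; so some bag has ≥ 3 vertices and tw(G) ≥ 2. Combining the bounds, tw(G) = 2.

Treewidth 2.
Bags: B1 = {b, c, g}  B2 = {b, d, g}  B3 = {d, f, g}  B4 = {a, b, d}  B5 = {a, d, e}
Tree: B1–B2, B2–B3, B2–B4, B4–B5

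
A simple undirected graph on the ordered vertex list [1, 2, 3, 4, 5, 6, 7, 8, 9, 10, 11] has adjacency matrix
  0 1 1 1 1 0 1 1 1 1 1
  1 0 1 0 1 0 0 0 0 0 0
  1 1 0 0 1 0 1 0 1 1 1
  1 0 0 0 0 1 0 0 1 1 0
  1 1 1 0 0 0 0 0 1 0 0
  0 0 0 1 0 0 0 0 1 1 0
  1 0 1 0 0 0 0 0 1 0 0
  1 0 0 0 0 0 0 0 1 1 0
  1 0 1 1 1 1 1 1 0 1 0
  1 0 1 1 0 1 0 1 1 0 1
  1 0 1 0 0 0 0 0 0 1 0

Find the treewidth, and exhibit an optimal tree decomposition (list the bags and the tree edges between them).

The largest bag has 4 vertices, giving width 3; this decomposition certifies tw(G) ≤ 3. Conversely, {1, 8, 9, 10} is a clique of size 4, and the vertices of any clique must share a bag in every tree decomposition; so some bag has ≥ 4 vertices and tw(G) ≥ 3. Therefore the treewidth is 3.

Treewidth 3.
One such decomposition:
Bags: B1 = {1, 3, 9, 10}  B2 = {1, 3, 5, 9}  B3 = {1, 3, 7, 9}  B4 = {1, 8, 9, 10}  B5 = {1, 2, 3, 5}  B6 = {1, 4, 9, 10}  B7 = {4, 6, 9, 10}  B8 = {1, 3, 10, 11}
Tree: B1–B2, B2–B3, B1–B4, B2–B5, B4–B6, B6–B7, B1–B8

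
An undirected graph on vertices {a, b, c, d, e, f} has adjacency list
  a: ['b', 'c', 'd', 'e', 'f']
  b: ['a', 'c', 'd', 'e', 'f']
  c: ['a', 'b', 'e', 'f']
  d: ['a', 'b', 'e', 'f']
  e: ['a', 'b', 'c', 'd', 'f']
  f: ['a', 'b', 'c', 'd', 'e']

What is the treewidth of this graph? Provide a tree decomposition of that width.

Treewidth 4.
One such decomposition:
Bags: B1 = {a, b, c, e, f}  B2 = {a, b, d, e, f}
Tree: B1–B2

The largest bag has 5 vertices, giving width 4; this decomposition certifies tw(G) ≤ 4. Conversely, {a, b, d, e, f} is a clique of size 5, and the vertices of any clique must share a bag in every tree decomposition; so some bag has ≥ 5 vertices and tw(G) ≥ 4. Therefore the treewidth is 4.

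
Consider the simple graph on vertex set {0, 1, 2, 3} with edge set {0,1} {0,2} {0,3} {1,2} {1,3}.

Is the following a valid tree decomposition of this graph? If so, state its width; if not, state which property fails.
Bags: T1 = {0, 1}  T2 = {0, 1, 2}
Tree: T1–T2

A tree decomposition must satisfy three properties: every vertex lies in some bag; for every edge, both endpoints lie together in some bag; and for every vertex, the bags containing it form a connected subtree. Here vertex 3 appears in no bag, so the decomposition is invalid.

No — vertex 3 appears in no bag.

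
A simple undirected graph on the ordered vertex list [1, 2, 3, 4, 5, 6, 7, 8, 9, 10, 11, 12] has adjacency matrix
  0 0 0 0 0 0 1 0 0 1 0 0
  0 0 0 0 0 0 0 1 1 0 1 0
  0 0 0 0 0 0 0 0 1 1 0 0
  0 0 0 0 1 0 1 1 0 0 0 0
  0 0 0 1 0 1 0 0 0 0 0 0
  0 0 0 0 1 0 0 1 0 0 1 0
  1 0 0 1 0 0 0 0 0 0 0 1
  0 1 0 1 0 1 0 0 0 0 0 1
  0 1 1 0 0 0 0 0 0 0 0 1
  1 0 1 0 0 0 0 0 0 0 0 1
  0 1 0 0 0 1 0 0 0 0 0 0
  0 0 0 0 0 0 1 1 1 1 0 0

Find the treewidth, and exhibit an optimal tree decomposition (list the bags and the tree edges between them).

Treewidth 3.
Bags: B1 = {1, 3, 7, 10}  B2 = {3, 7, 10, 12}  B3 = {3, 7, 9, 12}  B4 = {4, 7, 9, 12}  B5 = {4, 8, 9, 12}  B6 = {2, 4, 8, 9}  B7 = {2, 4, 5, 8}  B8 = {2, 5, 6, 8}  B9 = {2, 5, 6, 11}
Tree: B1–B2, B2–B3, B3–B4, B4–B5, B5–B6, B6–B7, B7–B8, B8–B9

The largest bag has 4 vertices, giving width 3; this decomposition certifies tw(G) ≤ 3. For the lower bound: the 4 vertex sets {1,3,10}, {7}, {12}, {2,4,8,9} are disjoint, each induces a connected subgraph, and every pair is joined by at least one edge of G. Contracting each set to a single vertex therefore yields K_{4} as a minor, and since treewidth is minor-monotone, tw(G) ≥ tw(K_{4}) = 3. Therefore the treewidth is 3.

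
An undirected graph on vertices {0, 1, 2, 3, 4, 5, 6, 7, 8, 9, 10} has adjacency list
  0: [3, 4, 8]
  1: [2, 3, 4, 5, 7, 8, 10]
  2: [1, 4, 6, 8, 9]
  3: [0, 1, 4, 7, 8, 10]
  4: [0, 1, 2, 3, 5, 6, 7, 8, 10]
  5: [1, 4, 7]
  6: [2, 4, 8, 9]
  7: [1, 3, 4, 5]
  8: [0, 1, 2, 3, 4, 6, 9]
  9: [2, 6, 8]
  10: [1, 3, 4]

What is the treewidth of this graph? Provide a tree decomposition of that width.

Treewidth 3.
One optimal decomposition is:
Bags: B1 = {1, 3, 4, 8}  B2 = {1, 2, 4, 8}  B3 = {1, 3, 4, 10}  B4 = {2, 4, 6, 8}  B5 = {1, 3, 4, 7}  B6 = {2, 6, 8, 9}  B7 = {0, 3, 4, 8}  B8 = {1, 4, 5, 7}
Tree: B1–B2, B1–B3, B2–B4, B1–B5, B4–B6, B1–B7, B5–B8

Each bag holds 4 vertices, so the decomposition has width 3, which upper-bounds the treewidth. On the other hand G contains the 4-clique {2, 6, 8, 9}. A clique must lie in a single bag of any decomposition, so no decomposition can have width below 3. Therefore the treewidth is 3.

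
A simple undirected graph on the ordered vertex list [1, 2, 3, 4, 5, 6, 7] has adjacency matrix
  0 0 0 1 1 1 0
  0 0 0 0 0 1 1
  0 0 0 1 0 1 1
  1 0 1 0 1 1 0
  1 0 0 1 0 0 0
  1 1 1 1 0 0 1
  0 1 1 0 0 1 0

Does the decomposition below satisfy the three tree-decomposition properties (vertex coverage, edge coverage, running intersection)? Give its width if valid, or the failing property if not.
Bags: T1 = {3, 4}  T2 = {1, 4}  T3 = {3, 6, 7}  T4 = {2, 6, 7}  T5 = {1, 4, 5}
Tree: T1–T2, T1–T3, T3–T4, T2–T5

No — edge (6,4) lies in no bag.

A tree decomposition must satisfy three properties: every vertex lies in some bag; for every edge, both endpoints lie together in some bag; and for every vertex, the bags containing it form a connected subtree. Here edge (6,4) lies in no bag, so the decomposition is invalid.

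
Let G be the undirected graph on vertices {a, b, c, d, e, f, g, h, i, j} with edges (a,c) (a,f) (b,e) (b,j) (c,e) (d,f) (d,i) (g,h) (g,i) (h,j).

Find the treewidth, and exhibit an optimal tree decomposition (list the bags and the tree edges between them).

The largest bag has 3 vertices, giving width 2; this decomposition certifies tw(G) ≤ 2. The edges e–b–j–h–g–i–d–f–a–c–e form a cycle, so G is not a tree and its treewidth is at least 2. Hence tw(G) = 2 exactly.

Treewidth 2.
Bags: B1 = {b, e, j}  B2 = {e, h, j}  B3 = {e, g, h}  B4 = {e, g, i}  B5 = {d, e, i}  B6 = {d, e, f}  B7 = {a, e, f}  B8 = {a, c, e}
Tree: B1–B2, B2–B3, B3–B4, B4–B5, B5–B6, B6–B7, B7–B8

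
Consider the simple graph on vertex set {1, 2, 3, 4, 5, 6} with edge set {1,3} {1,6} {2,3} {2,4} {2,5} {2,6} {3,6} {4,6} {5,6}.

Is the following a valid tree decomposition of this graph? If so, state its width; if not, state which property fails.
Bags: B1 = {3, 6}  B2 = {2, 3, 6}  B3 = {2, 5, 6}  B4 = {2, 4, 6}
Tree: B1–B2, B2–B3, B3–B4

A tree decomposition must satisfy three properties: every vertex lies in some bag; for every edge, both endpoints lie together in some bag; and for every vertex, the bags containing it form a connected subtree. Here vertex 1 appears in no bag, so the decomposition is invalid.

No — vertex 1 appears in no bag.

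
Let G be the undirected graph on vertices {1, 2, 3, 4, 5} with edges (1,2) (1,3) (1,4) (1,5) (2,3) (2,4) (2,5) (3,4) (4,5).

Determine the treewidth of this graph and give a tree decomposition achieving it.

Treewidth 3.
One optimal decomposition is:
Bags: B1 = {1, 2, 4, 5}  B2 = {1, 2, 3, 4}
Tree: B1–B2

Every bag has size at most 4, so the width is 4 − 1 = 3 and tw(G) ≤ 3. For the lower bound, the 4 vertices {1, 2, 3, 4} are pairwise adjacent, and any tree decomposition puts a clique entirely inside one bag — forcing width ≥ 3. The upper and lower bounds meet at 3, so that is the treewidth.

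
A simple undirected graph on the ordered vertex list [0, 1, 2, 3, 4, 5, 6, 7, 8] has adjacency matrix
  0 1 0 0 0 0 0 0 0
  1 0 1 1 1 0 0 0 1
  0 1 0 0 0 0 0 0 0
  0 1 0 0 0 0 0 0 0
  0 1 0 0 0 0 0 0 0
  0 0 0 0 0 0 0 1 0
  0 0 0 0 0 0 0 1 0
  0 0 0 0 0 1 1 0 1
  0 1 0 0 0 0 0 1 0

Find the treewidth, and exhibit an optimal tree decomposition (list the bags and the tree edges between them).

Treewidth 1.
One such decomposition:
Bags: B1 = {1, 8}  B2 = {1, 3}  B3 = {7, 8}  B4 = {0, 1}  B5 = {5, 7}  B6 = {1, 4}  B7 = {1, 2}  B8 = {6, 7}
Tree: B1–B2, B1–B3, B1–B4, B3–B5, B4–B6, B2–B7, B5–B8

The largest bag has 2 vertices, giving width 1; this decomposition certifies tw(G) ≤ 1. Any graph with an edge has treewidth ≥ 1, and G has the edge 8–1. Therefore the treewidth is 1.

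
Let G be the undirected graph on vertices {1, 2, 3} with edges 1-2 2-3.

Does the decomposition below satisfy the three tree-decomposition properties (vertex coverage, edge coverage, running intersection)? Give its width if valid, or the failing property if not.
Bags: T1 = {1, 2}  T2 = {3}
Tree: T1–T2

No — edge (2,3) lies in no bag.

A tree decomposition must satisfy three properties: every vertex lies in some bag; for every edge, both endpoints lie together in some bag; and for every vertex, the bags containing it form a connected subtree. Here edge (2,3) lies in no bag, so the decomposition is invalid.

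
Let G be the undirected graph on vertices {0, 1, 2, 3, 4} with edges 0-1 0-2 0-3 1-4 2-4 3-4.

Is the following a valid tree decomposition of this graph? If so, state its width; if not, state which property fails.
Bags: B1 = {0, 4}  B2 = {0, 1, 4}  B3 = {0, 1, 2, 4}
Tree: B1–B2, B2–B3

No — vertex 3 appears in no bag.

A tree decomposition must satisfy three properties: every vertex lies in some bag; for every edge, both endpoints lie together in some bag; and for every vertex, the bags containing it form a connected subtree. Here vertex 3 appears in no bag, so the decomposition is invalid.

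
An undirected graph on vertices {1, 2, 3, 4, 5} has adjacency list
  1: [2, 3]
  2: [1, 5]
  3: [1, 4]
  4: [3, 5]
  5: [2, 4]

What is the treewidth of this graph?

A width-2 tree decomposition is:
Bags: B1 = {1, 3, 4}  B2 = {1, 2, 4}  B3 = {2, 4, 5}
Tree: B1–B2, B2–B3
The largest bag has 3 vertices, giving width 2; this decomposition certifies tw(G) ≤ 2. Since 4–3–1–2–5–4 is a cycle in G, G is not acyclic. Forests are exactly the graphs of treewidth ≤ 1, so tw(G) ≥ 2. Hence tw(G) = 2 exactly.

2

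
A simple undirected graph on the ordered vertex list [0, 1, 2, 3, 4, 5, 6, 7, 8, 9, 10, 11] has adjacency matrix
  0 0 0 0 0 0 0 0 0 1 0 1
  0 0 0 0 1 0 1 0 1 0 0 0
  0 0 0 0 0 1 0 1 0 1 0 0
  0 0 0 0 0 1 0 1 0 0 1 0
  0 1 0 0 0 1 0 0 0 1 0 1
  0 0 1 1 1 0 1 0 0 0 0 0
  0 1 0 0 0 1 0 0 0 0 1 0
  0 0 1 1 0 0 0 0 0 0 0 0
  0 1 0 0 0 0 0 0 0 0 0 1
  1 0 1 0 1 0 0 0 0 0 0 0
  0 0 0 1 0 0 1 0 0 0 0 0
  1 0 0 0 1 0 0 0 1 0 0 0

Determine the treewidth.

3

A width-3 tree decomposition is:
Bags: B1 = {0, 8, 9, 11}  B2 = {4, 8, 9, 11}  B3 = {1, 4, 8, 9}  B4 = {1, 2, 4, 9}  B5 = {1, 2, 4, 5}  B6 = {1, 2, 5, 6}  B7 = {2, 5, 6, 7}  B8 = {3, 5, 6, 7}  B9 = {3, 6, 7, 10}
Tree: B1–B2, B2–B3, B3–B4, B4–B5, B5–B6, B6–B7, B7–B8, B8–B9
Every bag has size at most 4, so the width is 4 − 1 = 3 and tw(G) ≤ 3. For the lower bound: the 4 vertex sets {0,8,11}, {9}, {4}, {1,2,5,6} are disjoint, each induces a connected subgraph, and every pair is joined by at least one edge of G. Contracting each set to a single vertex therefore yields K_{4} as a minor, and since treewidth is minor-monotone, tw(G) ≥ tw(K_{4}) = 3. Hence tw(G) = 3 exactly.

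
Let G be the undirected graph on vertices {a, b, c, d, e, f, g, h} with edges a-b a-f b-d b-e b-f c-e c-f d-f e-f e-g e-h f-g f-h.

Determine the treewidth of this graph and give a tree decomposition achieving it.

Treewidth 2.
One such decomposition:
Bags: B1 = {e, f, g}  B2 = {b, e, f}  B3 = {b, d, f}  B4 = {e, f, h}  B5 = {a, b, f}  B6 = {c, e, f}
Tree: B1–B2, B2–B3, B1–B4, B2–B5, B1–B6

Each bag holds 3 vertices, so the decomposition has width 2, which upper-bounds the treewidth. Conversely, {b, d, f} is a clique of size 3, and the vertices of any clique must share a bag in every tree decomposition; so some bag has ≥ 3 vertices and tw(G) ≥ 2. Therefore the treewidth is 2.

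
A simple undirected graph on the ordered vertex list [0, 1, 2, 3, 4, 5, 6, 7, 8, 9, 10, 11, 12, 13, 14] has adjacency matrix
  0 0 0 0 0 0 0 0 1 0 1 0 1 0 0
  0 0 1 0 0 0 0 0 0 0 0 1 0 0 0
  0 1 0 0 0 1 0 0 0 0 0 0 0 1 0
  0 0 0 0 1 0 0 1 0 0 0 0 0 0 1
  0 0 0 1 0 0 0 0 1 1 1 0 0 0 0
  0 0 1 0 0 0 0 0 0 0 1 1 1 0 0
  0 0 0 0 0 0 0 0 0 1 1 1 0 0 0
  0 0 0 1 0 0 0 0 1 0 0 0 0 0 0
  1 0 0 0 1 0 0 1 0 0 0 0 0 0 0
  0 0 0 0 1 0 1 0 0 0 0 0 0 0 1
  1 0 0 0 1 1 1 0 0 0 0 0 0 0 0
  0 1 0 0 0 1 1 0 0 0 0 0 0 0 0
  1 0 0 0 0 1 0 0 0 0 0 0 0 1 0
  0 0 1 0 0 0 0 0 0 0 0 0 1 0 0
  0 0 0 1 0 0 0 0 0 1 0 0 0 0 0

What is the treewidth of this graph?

3

A width-3 tree decomposition is:
Bags: B1 = {3, 7, 9, 14}  B2 = {3, 4, 7, 9}  B3 = {4, 7, 8, 9}  B4 = {4, 6, 8, 9}  B5 = {4, 6, 8, 10}  B6 = {0, 6, 8, 10}  B7 = {0, 6, 10, 11}  B8 = {0, 5, 10, 11}  B9 = {0, 5, 11, 12}  B10 = {1, 5, 11, 12}  B11 = {1, 2, 5, 12}  B12 = {1, 2, 12, 13}
Tree: B1–B2, B2–B3, B3–B4, B4–B5, B5–B6, B6–B7, B7–B8, B8–B9, B9–B10, B10–B11, B11–B12
Each bag holds 4 vertices, so the decomposition has width 3, which upper-bounds the treewidth. For the lower bound: the 4 vertex sets {3,7,14}, {9}, {4}, {0,6,8,10} are disjoint, each induces a connected subgraph, and every pair is joined by at least one edge of G. Contracting each set to a single vertex therefore yields K_{4} as a minor, and since treewidth is minor-monotone, tw(G) ≥ tw(K_{4}) = 3. Therefore the treewidth is 3.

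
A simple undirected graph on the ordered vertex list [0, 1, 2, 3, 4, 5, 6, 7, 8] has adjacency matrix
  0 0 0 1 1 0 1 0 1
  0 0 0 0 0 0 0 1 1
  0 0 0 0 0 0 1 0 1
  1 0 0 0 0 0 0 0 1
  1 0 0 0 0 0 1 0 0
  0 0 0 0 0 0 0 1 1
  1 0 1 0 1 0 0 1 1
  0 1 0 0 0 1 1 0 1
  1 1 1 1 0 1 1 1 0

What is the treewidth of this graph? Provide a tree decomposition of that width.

Each bag holds 3 vertices, so the decomposition has width 2, which upper-bounds the treewidth. On the other hand G contains the 3-clique {1, 7, 8}. A clique must lie in a single bag of any decomposition, so no decomposition can have width below 2. Therefore the treewidth is 2.

Treewidth 2.
One optimal decomposition is:
Bags: B1 = {6, 7, 8}  B2 = {0, 6, 8}  B3 = {5, 7, 8}  B4 = {1, 7, 8}  B5 = {0, 4, 6}  B6 = {2, 6, 8}  B7 = {0, 3, 8}
Tree: B1–B2, B1–B3, B3–B4, B2–B5, B1–B6, B2–B7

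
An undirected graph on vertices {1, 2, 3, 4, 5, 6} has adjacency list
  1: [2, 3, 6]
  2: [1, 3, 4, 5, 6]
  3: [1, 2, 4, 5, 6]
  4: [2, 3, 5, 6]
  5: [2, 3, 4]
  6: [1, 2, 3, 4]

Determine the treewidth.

3

A width-3 tree decomposition is:
Bags: B1 = {2, 3, 4, 6}  B2 = {1, 2, 3, 6}  B3 = {2, 3, 4, 5}
Tree: B1–B2, B1–B3
The largest bag has 4 vertices, giving width 3; this decomposition certifies tw(G) ≤ 3. For the lower bound, the 4 vertices {1, 2, 3, 6} are pairwise adjacent, and any tree decomposition puts a clique entirely inside one bag — forcing width ≥ 3. Therefore the treewidth is 3.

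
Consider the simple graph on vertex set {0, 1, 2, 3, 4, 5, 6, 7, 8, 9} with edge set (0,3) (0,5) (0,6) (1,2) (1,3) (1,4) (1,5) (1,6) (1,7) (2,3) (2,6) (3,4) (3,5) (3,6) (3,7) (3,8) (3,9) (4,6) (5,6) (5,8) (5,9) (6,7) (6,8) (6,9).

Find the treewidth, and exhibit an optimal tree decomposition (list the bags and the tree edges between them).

Each bag holds 4 vertices, so the decomposition has width 3, which upper-bounds the treewidth. For the lower bound, the 4 vertices {0, 3, 5, 6} are pairwise adjacent, and any tree decomposition puts a clique entirely inside one bag — forcing width ≥ 3. Combining the bounds, tw(G) = 3.

Treewidth 3.
One such decomposition:
Bags: B1 = {1, 3, 6, 7}  B2 = {1, 3, 5, 6}  B3 = {3, 5, 6, 9}  B4 = {0, 3, 5, 6}  B5 = {1, 3, 4, 6}  B6 = {3, 5, 6, 8}  B7 = {1, 2, 3, 6}
Tree: B1–B2, B2–B3, B3–B4, B2–B5, B4–B6, B1–B7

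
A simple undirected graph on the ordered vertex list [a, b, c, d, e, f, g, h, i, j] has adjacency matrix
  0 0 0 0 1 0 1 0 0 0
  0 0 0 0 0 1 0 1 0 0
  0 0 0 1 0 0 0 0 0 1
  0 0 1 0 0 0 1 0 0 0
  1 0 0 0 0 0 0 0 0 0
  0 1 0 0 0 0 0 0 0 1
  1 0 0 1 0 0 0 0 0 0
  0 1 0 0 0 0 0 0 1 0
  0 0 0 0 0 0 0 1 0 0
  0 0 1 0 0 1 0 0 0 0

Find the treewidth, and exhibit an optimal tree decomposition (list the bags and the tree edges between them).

Treewidth 1.
One optimal decomposition is:
Bags: B1 = {h, i}  B2 = {b, h}  B3 = {b, f}  B4 = {f, j}  B5 = {c, j}  B6 = {c, d}  B7 = {d, g}  B8 = {a, g}  B9 = {a, e}
Tree: B1–B2, B2–B3, B3–B4, B4–B5, B5–B6, B6–B7, B7–B8, B8–B9

The largest bag has 2 vertices, giving width 1; this decomposition certifies tw(G) ≤ 1. Since G has at least one edge (e.g. i–h), it is not an edgeless graph, so tw(G) ≥ 1. The upper and lower bounds meet at 1, so that is the treewidth.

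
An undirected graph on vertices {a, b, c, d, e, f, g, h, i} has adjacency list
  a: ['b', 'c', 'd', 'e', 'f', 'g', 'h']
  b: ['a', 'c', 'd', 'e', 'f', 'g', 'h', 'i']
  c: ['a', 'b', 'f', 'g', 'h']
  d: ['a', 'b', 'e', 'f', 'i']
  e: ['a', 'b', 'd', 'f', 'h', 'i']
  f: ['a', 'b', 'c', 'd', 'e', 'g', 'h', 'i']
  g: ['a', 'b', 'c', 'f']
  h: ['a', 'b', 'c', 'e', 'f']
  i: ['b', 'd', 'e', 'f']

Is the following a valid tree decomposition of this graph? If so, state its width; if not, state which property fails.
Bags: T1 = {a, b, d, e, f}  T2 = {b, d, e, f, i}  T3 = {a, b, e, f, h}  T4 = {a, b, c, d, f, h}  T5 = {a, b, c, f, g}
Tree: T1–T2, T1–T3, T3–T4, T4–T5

A tree decomposition must satisfy three properties: every vertex lies in some bag; for every edge, both endpoints lie together in some bag; and for every vertex, the bags containing it form a connected subtree. Here bags containing vertex d are not connected in the tree, so the decomposition is invalid.

No — bags containing vertex d are not connected in the tree.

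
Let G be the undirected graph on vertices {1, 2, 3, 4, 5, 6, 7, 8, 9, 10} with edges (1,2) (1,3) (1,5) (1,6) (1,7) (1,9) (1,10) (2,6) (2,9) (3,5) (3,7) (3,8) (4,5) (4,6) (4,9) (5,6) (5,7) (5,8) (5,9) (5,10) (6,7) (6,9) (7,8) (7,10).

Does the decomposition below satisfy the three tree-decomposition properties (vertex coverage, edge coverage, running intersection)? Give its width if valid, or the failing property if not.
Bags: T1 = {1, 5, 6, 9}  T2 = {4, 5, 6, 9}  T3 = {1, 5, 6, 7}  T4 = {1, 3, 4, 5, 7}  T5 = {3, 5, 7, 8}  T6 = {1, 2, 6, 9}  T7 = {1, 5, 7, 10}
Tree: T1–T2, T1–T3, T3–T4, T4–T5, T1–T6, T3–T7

No — bags containing vertex 4 are not connected in the tree.

A tree decomposition must satisfy three properties: every vertex lies in some bag; for every edge, both endpoints lie together in some bag; and for every vertex, the bags containing it form a connected subtree. Here bags containing vertex 4 are not connected in the tree, so the decomposition is invalid.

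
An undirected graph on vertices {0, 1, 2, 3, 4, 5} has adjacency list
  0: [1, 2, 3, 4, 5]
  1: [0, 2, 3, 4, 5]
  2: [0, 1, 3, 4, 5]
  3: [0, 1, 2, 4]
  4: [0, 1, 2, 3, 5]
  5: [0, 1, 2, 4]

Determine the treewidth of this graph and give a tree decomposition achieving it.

Treewidth 4.
Bags: B1 = {0, 1, 2, 4, 5}  B2 = {0, 1, 2, 3, 4}
Tree: B1–B2

The largest bag has 5 vertices, giving width 4; this decomposition certifies tw(G) ≤ 4. On the other hand G contains the 5-clique {0, 1, 2, 3, 4}. A clique must lie in a single bag of any decomposition, so no decomposition can have width below 4. Combining the bounds, tw(G) = 4.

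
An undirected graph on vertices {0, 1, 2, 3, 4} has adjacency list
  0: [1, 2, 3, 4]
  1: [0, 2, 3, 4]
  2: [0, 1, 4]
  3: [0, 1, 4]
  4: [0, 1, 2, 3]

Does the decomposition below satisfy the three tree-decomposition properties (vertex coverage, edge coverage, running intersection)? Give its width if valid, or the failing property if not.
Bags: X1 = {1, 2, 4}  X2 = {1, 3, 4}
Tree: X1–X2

A tree decomposition must satisfy three properties: every vertex lies in some bag; for every edge, both endpoints lie together in some bag; and for every vertex, the bags containing it form a connected subtree. Here vertex 0 appears in no bag, so the decomposition is invalid.

No — vertex 0 appears in no bag.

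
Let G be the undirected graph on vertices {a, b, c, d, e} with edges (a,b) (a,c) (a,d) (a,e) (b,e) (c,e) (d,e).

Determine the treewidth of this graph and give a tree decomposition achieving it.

Each bag holds 3 vertices, so the decomposition has width 2, which upper-bounds the treewidth. On the other hand G contains the 3-clique {a, d, e}. A clique must lie in a single bag of any decomposition, so no decomposition can have width below 2. Combining the bounds, tw(G) = 2.

Treewidth 2.
Bags: B1 = {a, d, e}  B2 = {a, c, e}  B3 = {a, b, e}
Tree: B1–B2, B1–B3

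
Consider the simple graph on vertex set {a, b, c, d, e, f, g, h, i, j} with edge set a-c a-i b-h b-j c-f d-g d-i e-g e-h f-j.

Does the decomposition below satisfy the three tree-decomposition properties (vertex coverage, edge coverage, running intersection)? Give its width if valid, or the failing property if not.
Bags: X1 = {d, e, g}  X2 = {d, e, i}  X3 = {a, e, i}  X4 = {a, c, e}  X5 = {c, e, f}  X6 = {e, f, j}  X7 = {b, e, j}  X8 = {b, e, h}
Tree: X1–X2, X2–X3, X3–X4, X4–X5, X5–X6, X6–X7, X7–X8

Vertex coverage: the bags together contain {a, b, c, d, e, f, g, h, i, j}, the full vertex set. Edge coverage: each edge of G has both endpoints in at least one bag. Running intersection: for every vertex, the bags containing it form a connected subtree. All three properties hold, so this is a valid tree decomposition of width max|bag| − 1 = 2, and hence tw(G) ≤ 2.

Yes; width 2.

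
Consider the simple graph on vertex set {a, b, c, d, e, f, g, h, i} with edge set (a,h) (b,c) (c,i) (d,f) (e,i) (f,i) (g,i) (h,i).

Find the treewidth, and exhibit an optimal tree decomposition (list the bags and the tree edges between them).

Every bag has size at most 2, so the width is 2 − 1 = 1 and tw(G) ≤ 1. Since G has at least one edge (e.g. c–i), it is not an edgeless graph, so tw(G) ≥ 1. Hence tw(G) = 1 exactly.

Treewidth 1.
Bags: B1 = {c, i}  B2 = {g, i}  B3 = {b, c}  B4 = {h, i}  B5 = {f, i}  B6 = {e, i}  B7 = {d, f}  B8 = {a, h}
Tree: B1–B2, B1–B3, B2–B4, B1–B5, B2–B6, B5–B7, B4–B8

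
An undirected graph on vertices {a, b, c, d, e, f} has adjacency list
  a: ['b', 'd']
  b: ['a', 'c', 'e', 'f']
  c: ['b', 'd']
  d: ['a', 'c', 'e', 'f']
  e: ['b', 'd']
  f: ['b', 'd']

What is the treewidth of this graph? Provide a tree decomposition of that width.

Treewidth 2.
Bags: B1 = {b, c, d}  B2 = {a, b, d}  B3 = {b, d, e}  B4 = {b, d, f}
Tree: B1–B2, B2–B3, B3–B4

Each bag holds 3 vertices, so the decomposition has width 2, which upper-bounds the treewidth. For the lower bound, G contains the cycle d–c–b–a–d, so G is not a forest; only forests have treewidth ≤ 1, hence tw(G) ≥ 2. Therefore the treewidth is 2.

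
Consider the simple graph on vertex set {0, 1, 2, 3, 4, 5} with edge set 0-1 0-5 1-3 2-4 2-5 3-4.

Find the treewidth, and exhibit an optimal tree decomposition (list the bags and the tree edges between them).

Treewidth 2.
One optimal decomposition is:
Bags: B1 = {0, 1, 5}  B2 = {1, 3, 5}  B3 = {3, 4, 5}  B4 = {2, 4, 5}
Tree: B1–B2, B2–B3, B3–B4

Every bag has size at most 3, so the width is 3 − 1 = 2 and tw(G) ≤ 2. The edges 5–0–1–3–4–2–5 form a cycle, so G is not a tree and its treewidth is at least 2. Therefore the treewidth is 2.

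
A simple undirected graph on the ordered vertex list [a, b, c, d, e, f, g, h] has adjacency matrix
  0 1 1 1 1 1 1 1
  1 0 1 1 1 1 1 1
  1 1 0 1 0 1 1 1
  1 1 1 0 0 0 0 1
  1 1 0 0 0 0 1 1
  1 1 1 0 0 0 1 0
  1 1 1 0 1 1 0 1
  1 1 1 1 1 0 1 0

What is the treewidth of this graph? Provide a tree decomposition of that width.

Every bag has size at most 5, so the width is 5 − 1 = 4 and tw(G) ≤ 4. Conversely, {a, b, c, d, h} is a clique of size 5, and the vertices of any clique must share a bag in every tree decomposition; so some bag has ≥ 5 vertices and tw(G) ≥ 4. Therefore the treewidth is 4.

Treewidth 4.
Bags: B1 = {a, b, c, f, g}  B2 = {a, b, c, g, h}  B3 = {a, b, c, d, h}  B4 = {a, b, e, g, h}
Tree: B1–B2, B2–B3, B2–B4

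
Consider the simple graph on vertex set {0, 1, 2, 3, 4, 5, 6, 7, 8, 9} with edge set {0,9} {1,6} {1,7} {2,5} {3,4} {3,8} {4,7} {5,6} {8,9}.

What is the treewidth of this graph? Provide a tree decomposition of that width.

The largest bag has 2 vertices, giving width 1; this decomposition certifies tw(G) ≤ 1. Any graph with an edge has treewidth ≥ 1, and G has the edge 2–5. Combining the bounds, tw(G) = 1.

Treewidth 1.
One such decomposition:
Bags: B1 = {2, 5}  B2 = {5, 6}  B3 = {1, 6}  B4 = {1, 7}  B5 = {4, 7}  B6 = {3, 4}  B7 = {3, 8}  B8 = {8, 9}  B9 = {0, 9}
Tree: B1–B2, B2–B3, B3–B4, B4–B5, B5–B6, B6–B7, B7–B8, B8–B9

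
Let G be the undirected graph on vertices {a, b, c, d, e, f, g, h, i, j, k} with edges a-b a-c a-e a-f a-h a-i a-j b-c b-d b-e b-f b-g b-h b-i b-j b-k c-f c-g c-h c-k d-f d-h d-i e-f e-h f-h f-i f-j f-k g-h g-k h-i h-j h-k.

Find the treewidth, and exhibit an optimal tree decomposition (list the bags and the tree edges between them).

Treewidth 4.
One such decomposition:
Bags: B1 = {a, b, e, f, h}  B2 = {a, b, c, f, h}  B3 = {b, c, f, h, k}  B4 = {a, b, f, h, i}  B5 = {b, d, f, h, i}  B6 = {a, b, f, h, j}  B7 = {b, c, g, h, k}
Tree: B1–B2, B2–B3, B1–B4, B4–B5, B2–B6, B3–B7

Every bag has size at most 5, so the width is 5 − 1 = 4 and tw(G) ≤ 4. Conversely, {b, c, g, h, k} is a clique of size 5, and the vertices of any clique must share a bag in every tree decomposition; so some bag has ≥ 5 vertices and tw(G) ≥ 4. Therefore the treewidth is 4.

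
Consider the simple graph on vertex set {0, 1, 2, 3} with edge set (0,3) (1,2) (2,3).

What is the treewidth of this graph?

A width-1 tree decomposition is:
Bags: B1 = {1, 2}  B2 = {2, 3}  B3 = {0, 3}
Tree: B1–B2, B2–B3
The largest bag has 2 vertices, giving width 1; this decomposition certifies tw(G) ≤ 1. Since G has at least one edge (e.g. 1–2), it is not an edgeless graph, so tw(G) ≥ 1. Therefore the treewidth is 1.

1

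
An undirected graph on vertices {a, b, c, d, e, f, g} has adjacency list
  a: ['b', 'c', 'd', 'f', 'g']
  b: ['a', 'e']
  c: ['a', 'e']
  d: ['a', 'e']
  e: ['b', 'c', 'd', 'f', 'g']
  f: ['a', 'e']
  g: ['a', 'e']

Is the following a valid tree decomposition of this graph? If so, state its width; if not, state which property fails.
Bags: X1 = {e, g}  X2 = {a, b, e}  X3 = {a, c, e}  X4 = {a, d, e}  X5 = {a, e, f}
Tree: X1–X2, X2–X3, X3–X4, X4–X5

A tree decomposition must satisfy three properties: every vertex lies in some bag; for every edge, both endpoints lie together in some bag; and for every vertex, the bags containing it form a connected subtree. Here edge (a,g) lies in no bag, so the decomposition is invalid.

No — edge (a,g) lies in no bag.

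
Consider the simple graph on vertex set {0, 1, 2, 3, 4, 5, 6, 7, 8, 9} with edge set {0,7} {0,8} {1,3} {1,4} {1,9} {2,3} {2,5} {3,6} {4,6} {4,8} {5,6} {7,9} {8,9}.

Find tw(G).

2

A width-2 tree decomposition is:
Bags: B1 = {0, 7, 8}  B2 = {7, 8, 9}  B3 = {4, 8, 9}  B4 = {1, 4, 9}  B5 = {1, 4, 6}  B6 = {1, 3, 6}  B7 = {3, 5, 6}  B8 = {2, 3, 5}
Tree: B1–B2, B2–B3, B3–B4, B4–B5, B5–B6, B6–B7, B7–B8
Each bag holds 3 vertices, so the decomposition has width 2, which upper-bounds the treewidth. The edges 0–7–9–8–0 form a cycle, so G is not a tree and its treewidth is at least 2. Combining the bounds, tw(G) = 2.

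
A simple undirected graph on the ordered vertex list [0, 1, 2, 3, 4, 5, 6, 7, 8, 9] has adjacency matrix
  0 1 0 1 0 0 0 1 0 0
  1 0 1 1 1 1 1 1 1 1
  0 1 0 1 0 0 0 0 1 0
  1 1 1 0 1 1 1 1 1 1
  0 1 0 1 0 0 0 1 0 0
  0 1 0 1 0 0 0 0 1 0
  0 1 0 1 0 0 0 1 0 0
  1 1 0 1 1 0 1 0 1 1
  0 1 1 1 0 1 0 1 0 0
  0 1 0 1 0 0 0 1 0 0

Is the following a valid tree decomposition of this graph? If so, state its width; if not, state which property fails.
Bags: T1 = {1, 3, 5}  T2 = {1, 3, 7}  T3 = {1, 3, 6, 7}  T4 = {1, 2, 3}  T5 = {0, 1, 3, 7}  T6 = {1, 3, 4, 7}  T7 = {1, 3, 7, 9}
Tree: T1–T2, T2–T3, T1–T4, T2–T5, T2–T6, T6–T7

A tree decomposition must satisfy three properties: every vertex lies in some bag; for every edge, both endpoints lie together in some bag; and for every vertex, the bags containing it form a connected subtree. Here vertex 8 appears in no bag, so the decomposition is invalid.

No — vertex 8 appears in no bag.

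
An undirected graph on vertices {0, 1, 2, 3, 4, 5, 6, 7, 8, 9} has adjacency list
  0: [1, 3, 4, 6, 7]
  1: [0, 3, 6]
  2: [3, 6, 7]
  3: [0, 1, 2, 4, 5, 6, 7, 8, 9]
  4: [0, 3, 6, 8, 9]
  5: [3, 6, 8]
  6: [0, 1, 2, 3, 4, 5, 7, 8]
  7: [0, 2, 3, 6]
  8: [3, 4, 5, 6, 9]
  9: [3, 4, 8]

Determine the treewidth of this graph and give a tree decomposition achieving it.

Treewidth 3.
Bags: B1 = {3, 4, 8, 9}  B2 = {3, 4, 6, 8}  B3 = {0, 3, 4, 6}  B4 = {0, 1, 3, 6}  B5 = {0, 3, 6, 7}  B6 = {3, 5, 6, 8}  B7 = {2, 3, 6, 7}
Tree: B1–B2, B2–B3, B3–B4, B3–B5, B2–B6, B5–B7

The largest bag has 4 vertices, giving width 3; this decomposition certifies tw(G) ≤ 3. Conversely, {3, 4, 8, 9} is a clique of size 4, and the vertices of any clique must share a bag in every tree decomposition; so some bag has ≥ 4 vertices and tw(G) ≥ 3. Hence tw(G) = 3 exactly.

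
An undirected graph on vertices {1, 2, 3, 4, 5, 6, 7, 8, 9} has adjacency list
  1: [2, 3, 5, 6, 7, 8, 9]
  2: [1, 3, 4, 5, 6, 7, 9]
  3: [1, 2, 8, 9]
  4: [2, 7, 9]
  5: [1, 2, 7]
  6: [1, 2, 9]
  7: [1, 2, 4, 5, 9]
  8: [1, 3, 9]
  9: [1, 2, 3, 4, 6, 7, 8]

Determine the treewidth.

A width-3 tree decomposition is:
Bags: B1 = {1, 3, 8, 9}  B2 = {1, 2, 3, 9}  B3 = {1, 2, 7, 9}  B4 = {1, 2, 6, 9}  B5 = {2, 4, 7, 9}  B6 = {1, 2, 5, 7}
Tree: B1–B2, B2–B3, B3–B4, B3–B5, B3–B6
Every bag has size at most 4, so the width is 4 − 1 = 3 and tw(G) ≤ 3. For the lower bound, the 4 vertices {1, 3, 8, 9} are pairwise adjacent, and any tree decomposition puts a clique entirely inside one bag — forcing width ≥ 3. Hence tw(G) = 3 exactly.

3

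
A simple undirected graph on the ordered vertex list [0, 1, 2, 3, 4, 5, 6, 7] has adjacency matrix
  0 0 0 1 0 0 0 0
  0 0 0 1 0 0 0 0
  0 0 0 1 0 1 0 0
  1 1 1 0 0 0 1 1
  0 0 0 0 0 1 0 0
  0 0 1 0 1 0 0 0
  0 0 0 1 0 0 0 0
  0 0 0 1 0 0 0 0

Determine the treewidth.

1

A width-1 tree decomposition is:
Bags: B1 = {2, 3}  B2 = {2, 5}  B3 = {4, 5}  B4 = {3, 6}  B5 = {0, 3}  B6 = {1, 3}  B7 = {3, 7}
Tree: B1–B2, B2–B3, B1–B4, B4–B5, B4–B6, B4–B7
Every bag has size at most 2, so the width is 2 − 1 = 1 and tw(G) ≤ 1. Since G has at least one edge (e.g. 3–2), it is not an edgeless graph, so tw(G) ≥ 1. The upper and lower bounds meet at 1, so that is the treewidth.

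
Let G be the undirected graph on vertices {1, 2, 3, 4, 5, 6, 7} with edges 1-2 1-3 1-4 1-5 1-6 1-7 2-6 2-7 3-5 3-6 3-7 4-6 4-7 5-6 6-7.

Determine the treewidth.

A width-3 tree decomposition is:
Bags: B1 = {1, 4, 6, 7}  B2 = {1, 3, 6, 7}  B3 = {1, 3, 5, 6}  B4 = {1, 2, 6, 7}
Tree: B1–B2, B2–B3, B2–B4
Each bag holds 4 vertices, so the decomposition has width 3, which upper-bounds the treewidth. For the lower bound, the 4 vertices {1, 3, 5, 6} are pairwise adjacent, and any tree decomposition puts a clique entirely inside one bag — forcing width ≥ 3. Combining the bounds, tw(G) = 3.

3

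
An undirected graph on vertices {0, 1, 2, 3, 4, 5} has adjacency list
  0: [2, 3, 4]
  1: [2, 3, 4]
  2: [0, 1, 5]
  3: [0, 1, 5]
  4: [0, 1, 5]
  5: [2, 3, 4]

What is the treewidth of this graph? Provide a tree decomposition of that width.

Treewidth 3.
Bags: B1 = {0, 1, 4, 5}  B2 = {0, 1, 2, 5}  B3 = {0, 1, 3, 5}
Tree: B1–B2, B2–B3

Each bag holds 4 vertices, so the decomposition has width 3, which upper-bounds the treewidth. For the lower bound: the 4 vertex sets {0,4}, {2,5}, {1}, {3} are disjoint, each induces a connected subgraph, and every pair is joined by at least one edge of G. Contracting each set to a single vertex therefore yields K_{4} as a minor, and since treewidth is minor-monotone, tw(G) ≥ tw(K_{4}) = 3. Hence tw(G) = 3 exactly.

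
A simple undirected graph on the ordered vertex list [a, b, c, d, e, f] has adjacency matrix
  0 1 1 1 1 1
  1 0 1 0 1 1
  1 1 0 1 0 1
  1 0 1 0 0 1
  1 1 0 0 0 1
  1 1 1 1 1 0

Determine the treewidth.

A width-3 tree decomposition is:
Bags: B1 = {a, c, d, f}  B2 = {a, b, c, f}  B3 = {a, b, e, f}
Tree: B1–B2, B2–B3
Each bag holds 4 vertices, so the decomposition has width 3, which upper-bounds the treewidth. For the lower bound, the 4 vertices {a, b, e, f} are pairwise adjacent, and any tree decomposition puts a clique entirely inside one bag — forcing width ≥ 3. Hence tw(G) = 3 exactly.

3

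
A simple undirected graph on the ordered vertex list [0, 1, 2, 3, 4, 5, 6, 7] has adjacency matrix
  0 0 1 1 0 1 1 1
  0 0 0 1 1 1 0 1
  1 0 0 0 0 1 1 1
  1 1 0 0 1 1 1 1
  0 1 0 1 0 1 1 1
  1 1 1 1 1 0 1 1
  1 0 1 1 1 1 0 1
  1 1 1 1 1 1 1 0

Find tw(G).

A width-4 tree decomposition is:
Bags: B1 = {3, 4, 5, 6, 7}  B2 = {1, 3, 4, 5, 7}  B3 = {0, 3, 5, 6, 7}  B4 = {0, 2, 5, 6, 7}
Tree: B1–B2, B1–B3, B3–B4
The largest bag has 5 vertices, giving width 4; this decomposition certifies tw(G) ≤ 4. On the other hand G contains the 5-clique {0, 2, 5, 6, 7}. A clique must lie in a single bag of any decomposition, so no decomposition can have width below 4. Therefore the treewidth is 4.

4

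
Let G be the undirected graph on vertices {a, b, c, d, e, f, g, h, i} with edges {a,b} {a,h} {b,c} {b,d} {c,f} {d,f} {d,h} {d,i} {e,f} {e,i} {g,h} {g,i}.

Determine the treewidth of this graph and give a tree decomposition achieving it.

The largest bag has 4 vertices, giving width 3; this decomposition certifies tw(G) ≤ 3. For the lower bound: the 4 vertex sets {c,e,f}, {i}, {d}, {a,b,g,h} are disjoint, each induces a connected subgraph, and every pair is joined by at least one edge of G. Contracting each set to a single vertex therefore yields K_{4} as a minor, and since treewidth is minor-monotone, tw(G) ≥ tw(K_{4}) = 3. Combining the bounds, tw(G) = 3.

Treewidth 3.
One optimal decomposition is:
Bags: B1 = {c, e, f, i}  B2 = {c, d, f, i}  B3 = {b, c, d, i}  B4 = {b, d, g, i}  B5 = {b, d, g, h}  B6 = {a, b, g, h}
Tree: B1–B2, B2–B3, B3–B4, B4–B5, B5–B6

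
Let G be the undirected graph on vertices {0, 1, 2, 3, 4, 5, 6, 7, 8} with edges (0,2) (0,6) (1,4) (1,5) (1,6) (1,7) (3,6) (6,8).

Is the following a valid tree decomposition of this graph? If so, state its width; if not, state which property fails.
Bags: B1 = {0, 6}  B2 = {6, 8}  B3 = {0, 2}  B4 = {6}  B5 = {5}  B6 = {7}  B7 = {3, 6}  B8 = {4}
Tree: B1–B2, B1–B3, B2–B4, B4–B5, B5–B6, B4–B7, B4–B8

No — vertex 1 appears in no bag.

A tree decomposition must satisfy three properties: every vertex lies in some bag; for every edge, both endpoints lie together in some bag; and for every vertex, the bags containing it form a connected subtree. Here vertex 1 appears in no bag, so the decomposition is invalid.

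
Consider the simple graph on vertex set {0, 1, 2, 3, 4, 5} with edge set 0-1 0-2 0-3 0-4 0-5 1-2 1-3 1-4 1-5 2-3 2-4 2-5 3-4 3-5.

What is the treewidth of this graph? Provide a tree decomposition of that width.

Treewidth 4.
Bags: B1 = {0, 1, 2, 3, 4}  B2 = {0, 1, 2, 3, 5}
Tree: B1–B2

Each bag holds 5 vertices, so the decomposition has width 4, which upper-bounds the treewidth. Conversely, {0, 1, 2, 3, 4} is a clique of size 5, and the vertices of any clique must share a bag in every tree decomposition; so some bag has ≥ 5 vertices and tw(G) ≥ 4. Therefore the treewidth is 4.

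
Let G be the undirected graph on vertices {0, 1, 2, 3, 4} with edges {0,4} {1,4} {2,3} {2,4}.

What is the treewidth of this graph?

1

A width-1 tree decomposition is:
Bags: B1 = {2, 4}  B2 = {2, 3}  B3 = {0, 4}  B4 = {1, 4}
Tree: B1–B2, B1–B3, B3–B4
Each bag holds 2 vertices, so the decomposition has width 1, which upper-bounds the treewidth. Since G has at least one edge (e.g. 2–4), it is not an edgeless graph, so tw(G) ≥ 1. Hence tw(G) = 1 exactly.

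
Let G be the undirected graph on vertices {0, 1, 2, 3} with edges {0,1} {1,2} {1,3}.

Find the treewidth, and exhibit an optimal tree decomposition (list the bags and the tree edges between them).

The largest bag has 2 vertices, giving width 1; this decomposition certifies tw(G) ≤ 1. Any graph with an edge has treewidth ≥ 1, and G has the edge 1–2. The upper and lower bounds meet at 1, so that is the treewidth.

Treewidth 1.
Bags: B1 = {1, 2}  B2 = {0, 1}  B3 = {1, 3}
Tree: B1–B2, B1–B3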